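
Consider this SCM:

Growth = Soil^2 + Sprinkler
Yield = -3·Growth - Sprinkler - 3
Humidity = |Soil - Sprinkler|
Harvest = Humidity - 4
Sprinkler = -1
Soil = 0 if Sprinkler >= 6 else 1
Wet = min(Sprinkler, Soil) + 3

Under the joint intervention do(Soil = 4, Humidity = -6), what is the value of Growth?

The joint intervention fixes Soil = 4, Humidity = -6, removing each variable's own equation.
Growth = Soil^2 + Sprinkler  [with Soil=4, Sprinkler=-1]  = 15

15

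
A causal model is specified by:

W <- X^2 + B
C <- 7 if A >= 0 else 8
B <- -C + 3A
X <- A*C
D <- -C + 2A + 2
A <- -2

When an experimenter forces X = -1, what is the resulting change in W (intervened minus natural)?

Intervening sets X = -1 and removes its equation (X <- A*C).
C = 7 if A >= 0 else 8  [with A=-2]  = 8
B = -C + 3A  [with C=8, A=-2]  = -14
W = X^2 + B  [with X=-1, B=-14]  = -13
Without intervention: C = 7 if A >= 0 else 8  [with A=-2]  = 8; B = -C + 3A  [with C=8, A=-2]  = -14; X = A*C  [with A=-2, C=8]  = -16; W = X^2 + B  [with X=-16, B=-14]  = 242.
Change = -13 − 242 = -255.

-255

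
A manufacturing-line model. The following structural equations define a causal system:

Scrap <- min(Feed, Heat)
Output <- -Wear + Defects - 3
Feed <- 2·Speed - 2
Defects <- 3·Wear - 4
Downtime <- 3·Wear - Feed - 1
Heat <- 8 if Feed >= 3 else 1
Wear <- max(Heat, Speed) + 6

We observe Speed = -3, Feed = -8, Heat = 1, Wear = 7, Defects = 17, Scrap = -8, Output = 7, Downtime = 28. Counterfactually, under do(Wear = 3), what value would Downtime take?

16

do(Wear=3) replaces the equation Wear <- max(Heat, Speed) + 6 with the constant Wear = 3.
Feed = 2·Speed - 2  [with Speed=-3]  = -8
Downtime = 3·Wear - Feed - 1  [with Wear=3, Feed=-8]  = 16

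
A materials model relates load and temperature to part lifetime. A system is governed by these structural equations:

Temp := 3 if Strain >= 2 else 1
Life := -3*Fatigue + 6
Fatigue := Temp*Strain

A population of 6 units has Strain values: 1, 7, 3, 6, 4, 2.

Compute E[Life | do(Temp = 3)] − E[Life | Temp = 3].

do(Temp=3) breaks Temp's dependence on Strain. With Temp=3 fixed, Life across the units is -3, -57, -21, -48, -30, -12, mean -28.5.
Observing Temp=3 restricts to units where Temp's equation naturally yields 3: Strain ∈ {7, 3, 6, 4, 2}. In that subpopulation Life = -57, -21, -48, -30, -12, mean -33.6.
Difference = -28.5 − (-33.6) = 5.1.

5.1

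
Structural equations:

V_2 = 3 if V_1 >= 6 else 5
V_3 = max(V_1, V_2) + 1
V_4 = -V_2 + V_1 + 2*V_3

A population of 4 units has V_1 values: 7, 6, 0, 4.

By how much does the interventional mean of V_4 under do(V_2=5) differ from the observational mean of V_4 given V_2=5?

The intervention sets V_2=5 in all 4 units regardless of V_1. Recomputing V_4 per unit gives 18, 15, 7, 11; average 12.75.
Conditioning on V_2=5 selects the 2 unit(s) with V_1 ∈ {0, 4}. Their V_4 values: 7, 11. Mean = 9.
Difference = 12.75 − 9 = 3.75.

3.75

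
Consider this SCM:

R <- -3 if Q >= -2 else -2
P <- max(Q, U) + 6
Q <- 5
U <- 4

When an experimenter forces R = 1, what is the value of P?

Under do(R=1), the mechanism R <- -3 if Q >= -2 else -2 is discarded; R is fixed at 1.
Since P is not a descendant of the intervened variable, it is unaffected.
P = max(Q, U) + 6  [with Q=5, U=4]  = 11

11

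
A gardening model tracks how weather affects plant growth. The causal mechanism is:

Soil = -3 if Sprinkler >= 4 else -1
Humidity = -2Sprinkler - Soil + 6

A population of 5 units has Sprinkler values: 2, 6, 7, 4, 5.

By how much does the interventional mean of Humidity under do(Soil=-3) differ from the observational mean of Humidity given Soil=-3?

1.4

do(Soil=-3) breaks Soil's dependence on Sprinkler. With Soil=-3 fixed, Humidity across the units is 5, -3, -5, 1, -1, mean -0.6.
Conditioning on Soil=-3 selects the 4 unit(s) with Sprinkler ∈ {6, 7, 4, 5}. Their Humidity values: -3, -5, 1, -1. Mean = -2.
Difference = -0.6 − (-2) = 1.4.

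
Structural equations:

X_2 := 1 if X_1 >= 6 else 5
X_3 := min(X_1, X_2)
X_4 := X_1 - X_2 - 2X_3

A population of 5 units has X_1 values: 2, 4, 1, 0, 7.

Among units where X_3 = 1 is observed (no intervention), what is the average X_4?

-1

Observing X_3=1 restricts to units where X_3's equation naturally yields 1: X_1 ∈ {1, 7}. In that subpopulation X_4 = -6, 4, mean -1.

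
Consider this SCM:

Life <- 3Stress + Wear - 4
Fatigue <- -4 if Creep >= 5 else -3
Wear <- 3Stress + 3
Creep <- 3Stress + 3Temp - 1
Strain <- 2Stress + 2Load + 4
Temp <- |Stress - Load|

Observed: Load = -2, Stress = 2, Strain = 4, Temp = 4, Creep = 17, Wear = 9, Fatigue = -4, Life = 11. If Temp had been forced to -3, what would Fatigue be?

The intervention breaks the incoming arrows to Temp: Temp <- |Stress - Load| no longer applies, and Temp = -3.
Creep = 3Stress + 3Temp - 1  [with Stress=2, Temp=-3]  = -4
Fatigue = -4 if Creep >= 5 else -3  [with Creep=-4]  = -3

-3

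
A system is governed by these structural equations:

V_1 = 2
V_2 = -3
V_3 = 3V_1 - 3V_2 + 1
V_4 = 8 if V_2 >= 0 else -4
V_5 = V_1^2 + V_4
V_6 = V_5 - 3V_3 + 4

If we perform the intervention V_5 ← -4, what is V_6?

The intervention breaks the incoming arrows to V_5: V_5 = V_1^2 + V_4 no longer applies, and V_5 = -4.
V_3 = 3V_1 - 3V_2 + 1  [with V_1=2, V_2=-3]  = 16
V_6 = V_5 - 3V_3 + 4  [with V_5=-4, V_3=16]  = -48

-48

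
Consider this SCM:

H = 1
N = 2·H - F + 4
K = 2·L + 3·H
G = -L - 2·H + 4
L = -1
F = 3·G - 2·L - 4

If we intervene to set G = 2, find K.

1

Under do(G=2), the mechanism G = -L - 2·H + 4 is discarded; G is fixed at 2.
Since K is not a descendant of the intervened variable, it is unaffected.
K = 2·L + 3·H  [with L=-1, H=1]  = 1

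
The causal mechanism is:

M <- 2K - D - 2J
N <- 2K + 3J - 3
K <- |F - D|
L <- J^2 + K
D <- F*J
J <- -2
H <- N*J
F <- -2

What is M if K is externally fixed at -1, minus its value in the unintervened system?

-14

Intervening sets K = -1 and removes its equation (K <- |F - D|).
D = F*J  [with F=-2, J=-2]  = 4
M = 2K - D - 2J  [with K=-1, D=4, J=-2]  = -2
Without intervention: D = F*J  [with F=-2, J=-2]  = 4; K = |F - D|  [with F=-2, D=4]  = 6; M = 2K - D - 2J  [with K=6, D=4, J=-2]  = 12.
Change = -2 − 12 = -14.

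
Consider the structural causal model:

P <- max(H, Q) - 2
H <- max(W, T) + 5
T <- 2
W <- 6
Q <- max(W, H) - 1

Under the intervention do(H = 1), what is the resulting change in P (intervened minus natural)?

-6

do(H=1) replaces the equation H <- max(W, T) + 5 with the constant H = 1.
Q = max(W, H) - 1  [with W=6, H=1]  = 5
P = max(H, Q) - 2  [with H=1, Q=5]  = 3
Without intervention: H = max(W, T) + 5  [with W=6, T=2]  = 11; Q = max(W, H) - 1  [with W=6, H=11]  = 10; P = max(H, Q) - 2  [with H=11, Q=10]  = 9.
Change = 3 − 9 = -6.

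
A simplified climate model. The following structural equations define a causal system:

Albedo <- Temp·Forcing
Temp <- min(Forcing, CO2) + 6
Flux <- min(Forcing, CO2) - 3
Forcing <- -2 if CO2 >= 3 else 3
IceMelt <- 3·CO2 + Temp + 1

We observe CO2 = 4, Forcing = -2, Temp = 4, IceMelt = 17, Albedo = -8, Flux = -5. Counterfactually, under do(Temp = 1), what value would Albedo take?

do(Temp=1) replaces the equation Temp <- min(Forcing, CO2) + 6 with the constant Temp = 1.
Forcing = -2 if CO2 >= 3 else 3  [with CO2=4]  = -2
Albedo = Temp·Forcing  [with Temp=1, Forcing=-2]  = -2

-2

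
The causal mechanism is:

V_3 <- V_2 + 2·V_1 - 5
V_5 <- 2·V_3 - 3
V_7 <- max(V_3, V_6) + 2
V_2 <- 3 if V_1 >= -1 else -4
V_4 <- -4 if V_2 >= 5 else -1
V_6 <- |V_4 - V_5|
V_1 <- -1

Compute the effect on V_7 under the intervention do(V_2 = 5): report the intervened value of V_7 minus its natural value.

Under do(V_2=5), the mechanism V_2 <- 3 if V_1 >= -1 else -4 is discarded; V_2 is fixed at 5.
V_3 = V_2 + 2·V_1 - 5  [with V_2=5, V_1=-1]  = -2
V_4 = -4 if V_2 >= 5 else -1  [with V_2=5]  = -4
V_5 = 2·V_3 - 3  [with V_3=-2]  = -7
V_6 = |V_4 - V_5|  [with V_4=-4, V_5=-7]  = 3
V_7 = max(V_3, V_6) + 2  [with V_3=-2, V_6=3]  = 5
Without intervention: V_2 = 3 if V_1 >= -1 else -4  [with V_1=-1]  = 3; V_3 = V_2 + 2·V_1 - 5  [with V_2=3, V_1=-1]  = -4; V_4 = -4 if V_2 >= 5 else -1  [with V_2=3]  = -1; V_5 = 2·V_3 - 3  [with V_3=-4]  = -11; V_6 = |V_4 - V_5|  [with V_4=-1, V_5=-11]  = 10; V_7 = max(V_3, V_6) + 2  [with V_3=-4, V_6=10]  = 12.
Change = 5 − 12 = -7.

-7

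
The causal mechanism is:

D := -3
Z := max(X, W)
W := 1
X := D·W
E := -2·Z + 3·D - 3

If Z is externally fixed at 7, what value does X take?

-3

Under do(Z=7), the mechanism Z := max(X, W) is discarded; Z is fixed at 7.
Since X is not a descendant of the intervened variable, it is unaffected.
X = D·W  [with D=-3, W=1]  = -3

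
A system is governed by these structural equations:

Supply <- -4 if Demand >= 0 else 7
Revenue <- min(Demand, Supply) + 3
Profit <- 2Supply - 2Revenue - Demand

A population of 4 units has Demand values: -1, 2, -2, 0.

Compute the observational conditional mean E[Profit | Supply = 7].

12.5

E[Profit|Supply=7] averages over only the 2 units with Supply=7 (Demand = -1, -2): Profit = 11, 14, mean 12.5.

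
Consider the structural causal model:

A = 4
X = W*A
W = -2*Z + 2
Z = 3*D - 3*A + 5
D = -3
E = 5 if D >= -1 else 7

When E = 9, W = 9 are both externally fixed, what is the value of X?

Setting E = 9, W = 9 by intervention discards those variables' equations.
X = W*A  [with W=9, A=4]  = 36

36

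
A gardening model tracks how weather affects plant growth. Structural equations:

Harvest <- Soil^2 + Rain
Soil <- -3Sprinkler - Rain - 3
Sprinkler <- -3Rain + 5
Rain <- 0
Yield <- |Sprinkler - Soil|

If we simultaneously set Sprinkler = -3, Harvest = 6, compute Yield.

The joint intervention fixes Sprinkler = -3, Harvest = 6, removing each variable's own equation.
Soil = -3Sprinkler - Rain - 3  [with Sprinkler=-3, Rain=0]  = 6
Yield = |Sprinkler - Soil|  [with Sprinkler=-3, Soil=6]  = 9

9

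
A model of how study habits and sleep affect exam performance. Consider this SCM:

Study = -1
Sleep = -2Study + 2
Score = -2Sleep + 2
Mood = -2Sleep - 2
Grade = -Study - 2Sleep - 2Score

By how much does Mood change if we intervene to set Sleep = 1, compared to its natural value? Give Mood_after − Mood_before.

Under do(Sleep=1), the mechanism Sleep = -2Study + 2 is discarded; Sleep is fixed at 1.
Mood = -2Sleep - 2  [with Sleep=1]  = -4
Without intervention: Sleep = -2Study + 2  [with Study=-1]  = 4; Mood = -2Sleep - 2  [with Sleep=4]  = -10.
Change = -4 − (-10) = 6.

6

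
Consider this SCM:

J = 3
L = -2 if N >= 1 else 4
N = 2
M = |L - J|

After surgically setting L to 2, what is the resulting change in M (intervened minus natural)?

-4

The intervention breaks the incoming arrows to L: L = -2 if N >= 1 else 4 no longer applies, and L = 2.
M = |L - J|  [with L=2, J=3]  = 1
Without intervention: L = -2 if N >= 1 else 4  [with N=2]  = -2; M = |L - J|  [with L=-2, J=3]  = 5.
Change = 1 − 5 = -4.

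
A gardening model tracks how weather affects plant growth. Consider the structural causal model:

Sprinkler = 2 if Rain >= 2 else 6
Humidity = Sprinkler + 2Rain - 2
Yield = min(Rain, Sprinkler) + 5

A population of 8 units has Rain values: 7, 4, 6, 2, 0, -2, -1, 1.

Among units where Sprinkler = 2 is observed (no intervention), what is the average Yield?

Conditioning on Sprinkler=2 selects the 4 unit(s) with Rain ∈ {7, 4, 6, 2}. Their Yield values: 7, 7, 7, 7. Mean = 7.

7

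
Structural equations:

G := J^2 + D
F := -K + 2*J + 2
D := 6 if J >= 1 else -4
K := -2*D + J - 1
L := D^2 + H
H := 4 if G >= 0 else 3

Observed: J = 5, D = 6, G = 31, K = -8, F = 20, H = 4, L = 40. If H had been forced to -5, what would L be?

Intervening sets H = -5 and removes its equation (H := 4 if G >= 0 else 3).
D = 6 if J >= 1 else -4  [with J=5]  = 6
L = D^2 + H  [with D=6, H=-5]  = 31

31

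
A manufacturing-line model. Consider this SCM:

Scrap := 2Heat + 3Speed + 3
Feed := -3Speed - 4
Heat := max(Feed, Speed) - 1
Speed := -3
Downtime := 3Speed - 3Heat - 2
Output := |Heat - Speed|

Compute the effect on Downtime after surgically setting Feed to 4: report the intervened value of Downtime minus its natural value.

Under do(Feed=4), the mechanism Feed := -3Speed - 4 is discarded; Feed is fixed at 4.
Heat = max(Feed, Speed) - 1  [with Feed=4, Speed=-3]  = 3
Downtime = 3Speed - 3Heat - 2  [with Speed=-3, Heat=3]  = -20
Without intervention: Feed = -3Speed - 4  [with Speed=-3]  = 5; Heat = max(Feed, Speed) - 1  [with Feed=5, Speed=-3]  = 4; Downtime = 3Speed - 3Heat - 2  [with Speed=-3, Heat=4]  = -23.
Change = -20 − (-23) = 3.

3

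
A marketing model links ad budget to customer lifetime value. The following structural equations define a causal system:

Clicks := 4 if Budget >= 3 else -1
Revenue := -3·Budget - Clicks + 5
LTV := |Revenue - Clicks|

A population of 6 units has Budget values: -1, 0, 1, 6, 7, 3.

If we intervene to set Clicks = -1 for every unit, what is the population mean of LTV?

8

do(Clicks=-1) breaks Clicks's dependence on Budget. With Clicks=-1 fixed, LTV across the units is 10, 7, 4, 11, 14, 2, mean 8.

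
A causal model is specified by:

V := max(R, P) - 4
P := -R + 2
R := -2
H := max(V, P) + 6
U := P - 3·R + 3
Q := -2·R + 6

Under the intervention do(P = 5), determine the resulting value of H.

11

Under do(P=5), the mechanism P := -R + 2 is discarded; P is fixed at 5.
V = max(R, P) - 4  [with R=-2, P=5]  = 1
H = max(V, P) + 6  [with V=1, P=5]  = 11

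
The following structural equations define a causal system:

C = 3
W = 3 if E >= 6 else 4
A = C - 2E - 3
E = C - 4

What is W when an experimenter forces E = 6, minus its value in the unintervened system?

-1

Under do(E=6), the mechanism E = C - 4 is discarded; E is fixed at 6.
W = 3 if E >= 6 else 4  [with E=6]  = 3
Without intervention: E = C - 4  [with C=3]  = -1; W = 3 if E >= 6 else 4  [with E=-1]  = 4.
Change = 3 − 4 = -1.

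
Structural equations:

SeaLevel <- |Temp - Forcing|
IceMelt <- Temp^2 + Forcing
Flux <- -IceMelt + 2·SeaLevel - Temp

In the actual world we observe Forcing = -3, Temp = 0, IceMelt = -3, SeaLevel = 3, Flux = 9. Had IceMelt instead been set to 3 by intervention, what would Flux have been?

do(IceMelt=3) replaces the equation IceMelt <- Temp^2 + Forcing with the constant IceMelt = 3.
SeaLevel = |Temp - Forcing|  [with Temp=0, Forcing=-3]  = 3
Flux = -IceMelt + 2·SeaLevel - Temp  [with IceMelt=3, SeaLevel=3, Temp=0]  = 3

3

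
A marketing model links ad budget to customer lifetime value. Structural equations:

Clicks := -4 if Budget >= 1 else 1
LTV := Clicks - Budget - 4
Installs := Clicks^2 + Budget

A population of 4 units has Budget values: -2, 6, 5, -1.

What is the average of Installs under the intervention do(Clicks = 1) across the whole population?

do(Clicks=1) breaks Clicks's dependence on Budget. With Clicks=1 fixed, Installs across the units is -1, 7, 6, 0, mean 3.

3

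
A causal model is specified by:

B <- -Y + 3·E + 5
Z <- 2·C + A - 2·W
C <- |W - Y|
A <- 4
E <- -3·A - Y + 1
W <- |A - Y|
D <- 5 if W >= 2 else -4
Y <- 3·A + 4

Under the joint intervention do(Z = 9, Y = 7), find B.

The joint intervention fixes Z = 9, Y = 7, removing each variable's own equation.
E = -3·A - Y + 1  [with A=4, Y=7]  = -18
B = -Y + 3·E + 5  [with Y=7, E=-18]  = -56

-56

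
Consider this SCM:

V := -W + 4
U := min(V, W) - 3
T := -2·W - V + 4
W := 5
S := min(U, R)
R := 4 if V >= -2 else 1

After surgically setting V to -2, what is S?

Under do(V=-2), the mechanism V := -W + 4 is discarded; V is fixed at -2.
R = 4 if V >= -2 else 1  [with V=-2]  = 4
U = min(V, W) - 3  [with V=-2, W=5]  = -5
S = min(U, R)  [with U=-5, R=4]  = -5

-5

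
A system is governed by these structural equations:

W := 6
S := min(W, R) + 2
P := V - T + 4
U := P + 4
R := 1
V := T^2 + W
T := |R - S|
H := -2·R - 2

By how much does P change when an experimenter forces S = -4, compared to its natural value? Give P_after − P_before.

18

The intervention breaks the incoming arrows to S: S := min(W, R) + 2 no longer applies, and S = -4.
T = |R - S|  [with R=1, S=-4]  = 5
V = T^2 + W  [with T=5, W=6]  = 31
P = V - T + 4  [with V=31, T=5]  = 30
Without intervention: S = min(W, R) + 2  [with W=6, R=1]  = 3; T = |R - S|  [with R=1, S=3]  = 2; V = T^2 + W  [with T=2, W=6]  = 10; P = V - T + 4  [with V=10, T=2]  = 12.
Change = 30 − 12 = 18.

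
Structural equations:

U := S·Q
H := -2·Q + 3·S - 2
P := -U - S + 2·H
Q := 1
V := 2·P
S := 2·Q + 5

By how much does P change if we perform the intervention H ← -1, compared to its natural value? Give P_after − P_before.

Intervening sets H = -1 and removes its equation (H := -2·Q + 3·S - 2).
S = 2·Q + 5  [with Q=1]  = 7
U = S·Q  [with S=7, Q=1]  = 7
P = -U - S + 2·H  [with U=7, S=7, H=-1]  = -16
Without intervention: S = 2·Q + 5  [with Q=1]  = 7; U = S·Q  [with S=7, Q=1]  = 7; H = -2·Q + 3·S - 2  [with Q=1, S=7]  = 17; P = -U - S + 2·H  [with U=7, S=7, H=17]  = 20.
Change = -16 − 20 = -36.

-36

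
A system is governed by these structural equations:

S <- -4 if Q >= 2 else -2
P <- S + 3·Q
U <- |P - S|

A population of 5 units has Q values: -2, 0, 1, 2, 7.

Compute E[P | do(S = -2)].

2.8

Every unit gets S=-2 under the intervention. P values become -8, -2, 1, 4, 19; E[P|do(S=-2)] = 2.8.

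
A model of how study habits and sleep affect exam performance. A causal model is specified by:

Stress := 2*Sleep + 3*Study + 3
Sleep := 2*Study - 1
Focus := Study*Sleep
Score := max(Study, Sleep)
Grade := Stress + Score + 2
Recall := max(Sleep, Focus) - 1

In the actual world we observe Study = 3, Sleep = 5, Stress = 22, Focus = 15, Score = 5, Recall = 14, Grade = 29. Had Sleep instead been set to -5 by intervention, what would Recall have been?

Under do(Sleep=-5), the mechanism Sleep := 2*Study - 1 is discarded; Sleep is fixed at -5.
Focus = Study*Sleep  [with Study=3, Sleep=-5]  = -15
Recall = max(Sleep, Focus) - 1  [with Sleep=-5, Focus=-15]  = -6

-6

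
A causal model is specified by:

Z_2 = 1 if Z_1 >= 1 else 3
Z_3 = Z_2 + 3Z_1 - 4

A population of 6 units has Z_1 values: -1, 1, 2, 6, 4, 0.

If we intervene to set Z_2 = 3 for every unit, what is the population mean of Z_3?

5

Every unit gets Z_2=3 under the intervention. Z_3 values become -4, 2, 5, 17, 11, -1; E[Z_3|do(Z_2=3)] = 5.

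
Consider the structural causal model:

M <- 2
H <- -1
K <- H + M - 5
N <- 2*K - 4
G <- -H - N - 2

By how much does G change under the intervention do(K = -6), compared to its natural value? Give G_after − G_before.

do(K=-6) replaces the equation K <- H + M - 5 with the constant K = -6.
N = 2*K - 4  [with K=-6]  = -16
G = -H - N - 2  [with H=-1, N=-16]  = 15
Without intervention: K = H + M - 5  [with H=-1, M=2]  = -4; N = 2*K - 4  [with K=-4]  = -12; G = -H - N - 2  [with H=-1, N=-12]  = 11.
Change = 15 − 11 = 4.

4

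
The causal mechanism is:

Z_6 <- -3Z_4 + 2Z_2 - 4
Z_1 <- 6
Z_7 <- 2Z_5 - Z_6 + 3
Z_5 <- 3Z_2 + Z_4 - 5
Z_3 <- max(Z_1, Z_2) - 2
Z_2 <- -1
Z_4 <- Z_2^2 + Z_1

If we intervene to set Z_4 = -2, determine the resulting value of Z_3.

4

Under do(Z_4=-2), the mechanism Z_4 <- Z_2^2 + Z_1 is discarded; Z_4 is fixed at -2.
Since Z_3 is not a descendant of the intervened variable, it is unaffected.
Z_3 = max(Z_1, Z_2) - 2  [with Z_1=6, Z_2=-1]  = 4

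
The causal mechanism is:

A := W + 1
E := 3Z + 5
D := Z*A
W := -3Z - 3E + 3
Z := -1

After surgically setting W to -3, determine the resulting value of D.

2

do(W=-3) replaces the equation W := -3Z - 3E + 3 with the constant W = -3.
A = W + 1  [with W=-3]  = -2
D = Z*A  [with Z=-1, A=-2]  = 2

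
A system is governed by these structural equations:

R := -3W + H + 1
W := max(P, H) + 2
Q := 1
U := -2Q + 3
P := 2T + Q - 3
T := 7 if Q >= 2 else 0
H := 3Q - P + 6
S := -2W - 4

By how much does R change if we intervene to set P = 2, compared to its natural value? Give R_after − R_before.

The intervention breaks the incoming arrows to P: P := 2T + Q - 3 no longer applies, and P = 2.
H = 3Q - P + 6  [with Q=1, P=2]  = 7
W = max(P, H) + 2  [with P=2, H=7]  = 9
R = -3W + H + 1  [with W=9, H=7]  = -19
Without intervention: T = 7 if Q >= 2 else 0  [with Q=1]  = 0; P = 2T + Q - 3  [with T=0, Q=1]  = -2; H = 3Q - P + 6  [with Q=1, P=-2]  = 11; W = max(P, H) + 2  [with P=-2, H=11]  = 13; R = -3W + H + 1  [with W=13, H=11]  = -27.
Change = -19 − (-27) = 8.

8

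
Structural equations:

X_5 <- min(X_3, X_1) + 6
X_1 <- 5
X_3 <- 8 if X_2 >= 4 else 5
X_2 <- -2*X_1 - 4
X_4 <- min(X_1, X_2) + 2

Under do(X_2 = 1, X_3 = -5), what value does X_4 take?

3

Setting X_2 = 1, X_3 = -5 by intervention discards those variables' equations.
X_4 = min(X_1, X_2) + 2  [with X_1=5, X_2=1]  = 3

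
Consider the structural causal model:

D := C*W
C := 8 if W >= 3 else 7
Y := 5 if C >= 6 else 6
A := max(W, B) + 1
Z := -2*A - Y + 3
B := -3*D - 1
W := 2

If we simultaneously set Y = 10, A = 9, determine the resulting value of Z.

Setting Y = 10, A = 9 by intervention discards those variables' equations.
Z = -2*A - Y + 3  [with A=9, Y=10]  = -25

-25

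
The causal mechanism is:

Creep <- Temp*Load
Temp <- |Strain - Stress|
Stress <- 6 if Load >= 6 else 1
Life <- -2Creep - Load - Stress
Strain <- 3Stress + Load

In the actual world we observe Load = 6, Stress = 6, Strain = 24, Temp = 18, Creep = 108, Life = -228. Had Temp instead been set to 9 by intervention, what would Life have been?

Under do(Temp=9), the mechanism Temp <- |Strain - Stress| is discarded; Temp is fixed at 9.
Stress = 6 if Load >= 6 else 1  [with Load=6]  = 6
Creep = Temp*Load  [with Temp=9, Load=6]  = 54
Life = -2Creep - Load - Stress  [with Creep=54, Load=6, Stress=6]  = -120

-120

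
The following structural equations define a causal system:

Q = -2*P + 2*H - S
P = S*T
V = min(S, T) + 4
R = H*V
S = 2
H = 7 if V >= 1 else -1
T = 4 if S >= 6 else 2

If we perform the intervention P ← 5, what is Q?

Under do(P=5), the mechanism P = S*T is discarded; P is fixed at 5.
T = 4 if S >= 6 else 2  [with S=2]  = 2
V = min(S, T) + 4  [with S=2, T=2]  = 6
H = 7 if V >= 1 else -1  [with V=6]  = 7
Q = -2*P + 2*H - S  [with P=5, H=7, S=2]  = 2

2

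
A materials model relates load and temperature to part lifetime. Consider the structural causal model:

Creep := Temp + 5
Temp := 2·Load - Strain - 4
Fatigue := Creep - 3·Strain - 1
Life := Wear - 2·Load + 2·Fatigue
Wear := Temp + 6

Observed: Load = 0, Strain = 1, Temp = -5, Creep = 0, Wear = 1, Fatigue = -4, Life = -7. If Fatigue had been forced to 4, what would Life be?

9

Intervening sets Fatigue = 4 and removes its equation (Fatigue := Creep - 3·Strain - 1).
Temp = 2·Load - Strain - 4  [with Load=0, Strain=1]  = -5
Wear = Temp + 6  [with Temp=-5]  = 1
Life = Wear - 2·Load + 2·Fatigue  [with Wear=1, Load=0, Fatigue=4]  = 9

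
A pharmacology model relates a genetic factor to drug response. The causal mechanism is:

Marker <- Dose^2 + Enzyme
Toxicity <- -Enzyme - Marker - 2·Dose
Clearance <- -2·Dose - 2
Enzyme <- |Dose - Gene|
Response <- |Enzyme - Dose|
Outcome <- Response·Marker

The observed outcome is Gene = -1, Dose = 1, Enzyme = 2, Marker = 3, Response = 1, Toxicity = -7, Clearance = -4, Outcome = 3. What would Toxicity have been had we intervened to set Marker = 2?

-6

Under do(Marker=2), the mechanism Marker <- Dose^2 + Enzyme is discarded; Marker is fixed at 2.
Enzyme = |Dose - Gene|  [with Dose=1, Gene=-1]  = 2
Toxicity = -Enzyme - Marker - 2·Dose  [with Enzyme=2, Marker=2, Dose=1]  = -6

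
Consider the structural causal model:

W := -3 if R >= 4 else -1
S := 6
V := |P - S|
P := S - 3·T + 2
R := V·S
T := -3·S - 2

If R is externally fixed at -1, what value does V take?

62

The intervention breaks the incoming arrows to R: R := V·S no longer applies, and R = -1.
Since V is not a descendant of the intervened variable, it is unaffected.
T = -3·S - 2  [with S=6]  = -20
P = S - 3·T + 2  [with S=6, T=-20]  = 68
V = |P - S|  [with P=68, S=6]  = 62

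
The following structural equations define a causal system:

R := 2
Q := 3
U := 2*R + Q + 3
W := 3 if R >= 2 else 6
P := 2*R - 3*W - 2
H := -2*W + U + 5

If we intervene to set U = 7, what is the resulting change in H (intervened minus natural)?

-3

Under do(U=7), the mechanism U := 2*R + Q + 3 is discarded; U is fixed at 7.
W = 3 if R >= 2 else 6  [with R=2]  = 3
H = -2*W + U + 5  [with W=3, U=7]  = 6
Without intervention: W = 3 if R >= 2 else 6  [with R=2]  = 3; U = 2*R + Q + 3  [with R=2, Q=3]  = 10; H = -2*W + U + 5  [with W=3, U=10]  = 9.
Change = 6 − 9 = -3.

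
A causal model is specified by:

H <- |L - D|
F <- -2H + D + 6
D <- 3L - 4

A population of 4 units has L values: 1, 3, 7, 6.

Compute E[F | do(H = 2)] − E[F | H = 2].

6.75

The intervention sets H=2 in all 4 units regardless of L. Recomputing F per unit gives 1, 7, 19, 16; average 10.75.
Conditioning on H=2 selects the 2 unit(s) with L ∈ {1, 3}. Their F values: 1, 7. Mean = 4.
Difference = 10.75 − 4 = 6.75.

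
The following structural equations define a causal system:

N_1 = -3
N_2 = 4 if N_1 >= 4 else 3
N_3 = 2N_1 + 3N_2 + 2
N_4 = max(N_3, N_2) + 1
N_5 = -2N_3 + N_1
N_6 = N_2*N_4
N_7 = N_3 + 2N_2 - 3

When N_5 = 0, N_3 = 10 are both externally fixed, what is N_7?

The joint intervention fixes N_5 = 0, N_3 = 10, removing each variable's own equation.
N_2 = 4 if N_1 >= 4 else 3  [with N_1=-3]  = 3
N_7 = N_3 + 2N_2 - 3  [with N_3=10, N_2=3]  = 13

13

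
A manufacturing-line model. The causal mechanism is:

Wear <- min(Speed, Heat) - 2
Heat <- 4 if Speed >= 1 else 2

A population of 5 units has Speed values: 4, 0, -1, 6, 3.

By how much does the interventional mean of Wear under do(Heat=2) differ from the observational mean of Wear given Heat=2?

1.5

The intervention sets Heat=2 in all 5 units regardless of Speed. Recomputing Wear per unit gives 0, -2, -3, 0, 0; average -1.
Observing Heat=2 restricts to units where Heat's equation naturally yields 2: Speed ∈ {0, -1}. In that subpopulation Wear = -2, -3, mean -2.5.
Difference = -1 − (-2.5) = 1.5.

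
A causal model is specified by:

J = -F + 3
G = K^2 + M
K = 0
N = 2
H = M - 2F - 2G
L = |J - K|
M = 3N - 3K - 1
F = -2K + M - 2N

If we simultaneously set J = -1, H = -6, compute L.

1

The joint intervention fixes J = -1, H = -6, removing each variable's own equation.
L = |J - K|  [with J=-1, K=0]  = 1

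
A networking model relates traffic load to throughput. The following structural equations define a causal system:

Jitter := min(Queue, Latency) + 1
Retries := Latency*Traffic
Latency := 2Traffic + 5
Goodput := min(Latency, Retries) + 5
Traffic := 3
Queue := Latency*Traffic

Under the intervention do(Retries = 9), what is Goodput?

Under do(Retries=9), the mechanism Retries := Latency*Traffic is discarded; Retries is fixed at 9.
Latency = 2Traffic + 5  [with Traffic=3]  = 11
Goodput = min(Latency, Retries) + 5  [with Latency=11, Retries=9]  = 14

14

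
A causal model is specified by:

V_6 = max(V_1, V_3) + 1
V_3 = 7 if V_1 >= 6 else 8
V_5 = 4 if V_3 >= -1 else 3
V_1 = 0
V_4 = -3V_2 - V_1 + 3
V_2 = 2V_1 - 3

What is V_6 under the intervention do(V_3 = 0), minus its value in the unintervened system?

-8

The intervention breaks the incoming arrows to V_3: V_3 = 7 if V_1 >= 6 else 8 no longer applies, and V_3 = 0.
V_6 = max(V_1, V_3) + 1  [with V_1=0, V_3=0]  = 1
Without intervention: V_3 = 7 if V_1 >= 6 else 8  [with V_1=0]  = 8; V_6 = max(V_1, V_3) + 1  [with V_1=0, V_3=8]  = 9.
Change = 1 − 9 = -8.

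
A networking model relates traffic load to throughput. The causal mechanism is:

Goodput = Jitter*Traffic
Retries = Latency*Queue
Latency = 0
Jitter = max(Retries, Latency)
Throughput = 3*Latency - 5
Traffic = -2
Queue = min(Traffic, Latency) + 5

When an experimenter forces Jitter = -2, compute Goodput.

Under do(Jitter=-2), the mechanism Jitter = max(Retries, Latency) is discarded; Jitter is fixed at -2.
Goodput = Jitter*Traffic  [with Jitter=-2, Traffic=-2]  = 4

4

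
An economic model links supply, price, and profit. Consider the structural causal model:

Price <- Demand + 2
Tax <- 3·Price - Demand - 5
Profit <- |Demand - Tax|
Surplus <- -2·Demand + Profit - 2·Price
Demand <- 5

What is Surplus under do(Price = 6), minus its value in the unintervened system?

-1

do(Price=6) replaces the equation Price <- Demand + 2 with the constant Price = 6.
Tax = 3·Price - Demand - 5  [with Price=6, Demand=5]  = 8
Profit = |Demand - Tax|  [with Demand=5, Tax=8]  = 3
Surplus = -2·Demand + Profit - 2·Price  [with Demand=5, Profit=3, Price=6]  = -19
Without intervention: Price = Demand + 2  [with Demand=5]  = 7; Tax = 3·Price - Demand - 5  [with Price=7, Demand=5]  = 11; Profit = |Demand - Tax|  [with Demand=5, Tax=11]  = 6; Surplus = -2·Demand + Profit - 2·Price  [with Demand=5, Profit=6, Price=7]  = -18.
Change = -19 − (-18) = -1.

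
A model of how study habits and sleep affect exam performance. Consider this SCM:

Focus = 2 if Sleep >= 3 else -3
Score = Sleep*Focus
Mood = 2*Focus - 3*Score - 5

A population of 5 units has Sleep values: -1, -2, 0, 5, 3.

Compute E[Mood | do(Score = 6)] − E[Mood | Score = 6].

do(Score=6) breaks Score's dependence on Sleep. With Score=6 fixed, Mood across the units is -29, -29, -29, -19, -19, mean -25.
E[Mood|Score=6] averages over only the 2 units with Score=6 (Sleep = -2, 3): Mood = -29, -19, mean -24.
Difference = -25 − (-24) = -1.

-1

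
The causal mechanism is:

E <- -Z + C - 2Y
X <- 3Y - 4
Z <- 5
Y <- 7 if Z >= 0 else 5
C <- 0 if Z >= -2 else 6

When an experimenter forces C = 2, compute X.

Under do(C=2), the mechanism C <- 0 if Z >= -2 else 6 is discarded; C is fixed at 2.
Since X is not a descendant of the intervened variable, it is unaffected.
Y = 7 if Z >= 0 else 5  [with Z=5]  = 7
X = 3Y - 4  [with Y=7]  = 17

17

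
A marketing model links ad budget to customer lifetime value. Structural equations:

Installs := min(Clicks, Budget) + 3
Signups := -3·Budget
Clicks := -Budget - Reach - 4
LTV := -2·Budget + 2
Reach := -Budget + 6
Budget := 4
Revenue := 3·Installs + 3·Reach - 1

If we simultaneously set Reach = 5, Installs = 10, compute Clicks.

-13

The joint intervention fixes Reach = 5, Installs = 10, removing each variable's own equation.
Clicks = -Budget - Reach - 4  [with Budget=4, Reach=5]  = -13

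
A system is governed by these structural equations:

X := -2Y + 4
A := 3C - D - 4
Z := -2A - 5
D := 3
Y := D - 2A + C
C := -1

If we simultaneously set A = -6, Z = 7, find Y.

14

The joint intervention fixes A = -6, Z = 7, removing each variable's own equation.
Y = D - 2A + C  [with D=3, A=-6, C=-1]  = 14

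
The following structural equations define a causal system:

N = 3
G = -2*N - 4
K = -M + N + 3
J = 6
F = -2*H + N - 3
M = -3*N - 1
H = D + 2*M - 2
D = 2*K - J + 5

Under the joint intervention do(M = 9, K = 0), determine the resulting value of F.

-30

The joint intervention fixes M = 9, K = 0, removing each variable's own equation.
D = 2*K - J + 5  [with K=0, J=6]  = -1
H = D + 2*M - 2  [with D=-1, M=9]  = 15
F = -2*H + N - 3  [with H=15, N=3]  = -30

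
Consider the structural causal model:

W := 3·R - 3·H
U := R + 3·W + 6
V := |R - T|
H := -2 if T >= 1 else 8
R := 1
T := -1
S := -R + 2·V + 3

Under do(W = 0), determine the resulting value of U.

Intervening sets W = 0 and removes its equation (W := 3·R - 3·H).
U = R + 3·W + 6  [with R=1, W=0]  = 7

7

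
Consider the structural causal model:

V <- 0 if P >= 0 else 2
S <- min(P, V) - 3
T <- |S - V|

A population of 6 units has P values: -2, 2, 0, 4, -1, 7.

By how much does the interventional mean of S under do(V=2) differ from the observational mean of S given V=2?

do(V=2) breaks V's dependence on P. With V=2 fixed, S across the units is -5, -1, -3, -1, -4, -1, mean -2.5.
Observing V=2 restricts to units where V's equation naturally yields 2: P ∈ {-2, -1}. In that subpopulation S = -5, -4, mean -4.5.
Difference = -2.5 − (-4.5) = 2.

2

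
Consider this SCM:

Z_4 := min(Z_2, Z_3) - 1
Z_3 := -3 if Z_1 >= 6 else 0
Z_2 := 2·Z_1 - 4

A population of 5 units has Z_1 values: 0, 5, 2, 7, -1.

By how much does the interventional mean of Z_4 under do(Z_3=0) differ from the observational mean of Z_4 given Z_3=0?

0.5

Every unit gets Z_3=0 under the intervention. Z_4 values become -5, -1, -1, -1, -7; E[Z_4|do(Z_3=0)] = -3.
Conditioning on Z_3=0 selects the 4 unit(s) with Z_1 ∈ {0, 5, 2, -1}. Their Z_4 values: -5, -1, -1, -7. Mean = -3.5.
Difference = -3 − (-3.5) = 0.5.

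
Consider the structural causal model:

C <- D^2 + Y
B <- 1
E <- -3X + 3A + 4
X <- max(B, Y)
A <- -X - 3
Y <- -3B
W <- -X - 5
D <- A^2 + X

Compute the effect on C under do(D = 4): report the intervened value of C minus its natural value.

Under do(D=4), the mechanism D <- A^2 + X is discarded; D is fixed at 4.
Y = -3B  [with B=1]  = -3
C = D^2 + Y  [with D=4, Y=-3]  = 13
Without intervention: Y = -3B  [with B=1]  = -3; X = max(B, Y)  [with B=1, Y=-3]  = 1; A = -X - 3  [with X=1]  = -4; D = A^2 + X  [with A=-4, X=1]  = 17; C = D^2 + Y  [with D=17, Y=-3]  = 286.
Change = 13 − 286 = -273.

-273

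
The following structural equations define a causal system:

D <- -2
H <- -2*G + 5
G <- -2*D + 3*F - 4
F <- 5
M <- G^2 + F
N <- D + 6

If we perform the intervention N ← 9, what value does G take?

15

do(N=9) replaces the equation N <- D + 6 with the constant N = 9.
G is not downstream of the intervention, so its value is determined by the original equations.
G = -2*D + 3*F - 4  [with D=-2, F=5]  = 15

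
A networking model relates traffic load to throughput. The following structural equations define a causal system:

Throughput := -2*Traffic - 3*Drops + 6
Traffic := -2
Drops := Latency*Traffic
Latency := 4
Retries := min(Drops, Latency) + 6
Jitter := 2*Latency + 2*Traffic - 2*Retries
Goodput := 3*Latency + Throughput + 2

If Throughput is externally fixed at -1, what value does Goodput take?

Intervening sets Throughput = -1 and removes its equation (Throughput := -2*Traffic - 3*Drops + 6).
Goodput = 3*Latency + Throughput + 2  [with Latency=4, Throughput=-1]  = 13

13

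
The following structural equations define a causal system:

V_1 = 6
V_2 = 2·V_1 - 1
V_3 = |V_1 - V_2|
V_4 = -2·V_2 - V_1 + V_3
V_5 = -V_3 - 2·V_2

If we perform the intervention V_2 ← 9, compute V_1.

Under do(V_2=9), the mechanism V_2 = 2·V_1 - 1 is discarded; V_2 is fixed at 9.
V_1 is not downstream of the intervention, so its value is determined by the original equations.

6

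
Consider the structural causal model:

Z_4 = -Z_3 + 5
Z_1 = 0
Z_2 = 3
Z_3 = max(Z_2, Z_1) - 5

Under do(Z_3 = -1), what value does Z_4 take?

The intervention breaks the incoming arrows to Z_3: Z_3 = max(Z_2, Z_1) - 5 no longer applies, and Z_3 = -1.
Z_4 = -Z_3 + 5  [with Z_3=-1]  = 6

6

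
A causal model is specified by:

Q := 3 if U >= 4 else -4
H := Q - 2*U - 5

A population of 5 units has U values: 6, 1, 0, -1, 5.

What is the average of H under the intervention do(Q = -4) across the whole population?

-13.4

do(Q=-4) breaks Q's dependence on U. With Q=-4 fixed, H across the units is -21, -11, -9, -7, -19, mean -13.4.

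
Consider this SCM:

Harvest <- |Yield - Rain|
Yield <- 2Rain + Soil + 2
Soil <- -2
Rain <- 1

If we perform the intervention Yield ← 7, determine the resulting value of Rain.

1

Under do(Yield=7), the mechanism Yield <- 2Rain + Soil + 2 is discarded; Yield is fixed at 7.
Rain is not downstream of the intervention, so its value is determined by the original equations.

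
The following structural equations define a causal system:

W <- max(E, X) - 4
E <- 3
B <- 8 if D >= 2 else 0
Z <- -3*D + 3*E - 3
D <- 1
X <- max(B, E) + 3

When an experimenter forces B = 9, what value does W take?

do(B=9) replaces the equation B <- 8 if D >= 2 else 0 with the constant B = 9.
X = max(B, E) + 3  [with B=9, E=3]  = 12
W = max(E, X) - 4  [with E=3, X=12]  = 8

8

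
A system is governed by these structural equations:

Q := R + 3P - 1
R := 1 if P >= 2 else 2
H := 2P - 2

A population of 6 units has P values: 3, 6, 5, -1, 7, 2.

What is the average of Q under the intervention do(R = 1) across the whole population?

The intervention sets R=1 in all 6 units regardless of P. Recomputing Q per unit gives 9, 18, 15, -3, 21, 6; average 11.

11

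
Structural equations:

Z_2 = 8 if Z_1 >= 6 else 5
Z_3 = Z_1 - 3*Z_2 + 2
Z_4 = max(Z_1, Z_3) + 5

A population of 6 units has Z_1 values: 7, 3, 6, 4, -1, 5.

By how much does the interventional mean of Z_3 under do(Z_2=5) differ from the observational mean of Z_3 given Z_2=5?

1.25

do(Z_2=5) breaks Z_2's dependence on Z_1. With Z_2=5 fixed, Z_3 across the units is -6, -10, -7, -9, -14, -8, mean -9.
Conditioning on Z_2=5 selects the 4 unit(s) with Z_1 ∈ {3, 4, -1, 5}. Their Z_3 values: -10, -9, -14, -8. Mean = -10.25.
Difference = -9 − (-10.25) = 1.25.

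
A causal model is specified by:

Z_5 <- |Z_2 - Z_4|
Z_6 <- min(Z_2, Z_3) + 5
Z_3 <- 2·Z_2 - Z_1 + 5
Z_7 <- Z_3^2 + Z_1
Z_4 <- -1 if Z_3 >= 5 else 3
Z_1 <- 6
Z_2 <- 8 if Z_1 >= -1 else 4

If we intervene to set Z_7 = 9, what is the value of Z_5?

9

The intervention breaks the incoming arrows to Z_7: Z_7 <- Z_3^2 + Z_1 no longer applies, and Z_7 = 9.
Z_5 is not downstream of the intervention, so its value is determined by the original equations.
Z_2 = 8 if Z_1 >= -1 else 4  [with Z_1=6]  = 8
Z_3 = 2·Z_2 - Z_1 + 5  [with Z_2=8, Z_1=6]  = 15
Z_4 = -1 if Z_3 >= 5 else 3  [with Z_3=15]  = -1
Z_5 = |Z_2 - Z_4|  [with Z_2=8, Z_4=-1]  = 9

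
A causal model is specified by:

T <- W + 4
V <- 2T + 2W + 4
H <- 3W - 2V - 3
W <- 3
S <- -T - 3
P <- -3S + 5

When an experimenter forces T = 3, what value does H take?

do(T=3) replaces the equation T <- W + 4 with the constant T = 3.
V = 2T + 2W + 4  [with T=3, W=3]  = 16
H = 3W - 2V - 3  [with W=3, V=16]  = -26

-26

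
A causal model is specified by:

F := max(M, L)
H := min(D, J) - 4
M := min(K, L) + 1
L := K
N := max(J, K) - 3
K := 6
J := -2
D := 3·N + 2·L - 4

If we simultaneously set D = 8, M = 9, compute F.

9

Setting D = 8, M = 9 by intervention discards those variables' equations.
L = K  [with K=6]  = 6
F = max(M, L)  [with M=9, L=6]  = 9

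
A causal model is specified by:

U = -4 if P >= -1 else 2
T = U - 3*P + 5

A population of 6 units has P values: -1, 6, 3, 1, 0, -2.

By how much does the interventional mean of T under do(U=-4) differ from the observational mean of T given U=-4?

1.9

do(U=-4) breaks U's dependence on P. With U=-4 fixed, T across the units is 4, -17, -8, -2, 1, 7, mean -2.5.
Observing U=-4 restricts to units where U's equation naturally yields -4: P ∈ {-1, 6, 3, 1, 0}. In that subpopulation T = 4, -17, -8, -2, 1, mean -4.4.
Difference = -2.5 − (-4.4) = 1.9.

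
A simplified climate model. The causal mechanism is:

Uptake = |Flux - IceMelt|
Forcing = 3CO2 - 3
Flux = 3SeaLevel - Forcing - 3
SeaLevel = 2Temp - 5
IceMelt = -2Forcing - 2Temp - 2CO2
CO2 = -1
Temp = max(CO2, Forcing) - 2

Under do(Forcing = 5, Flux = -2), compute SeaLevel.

1

Setting Forcing = 5, Flux = -2 by intervention discards those variables' equations.
Temp = max(CO2, Forcing) - 2  [with CO2=-1, Forcing=5]  = 3
SeaLevel = 2Temp - 5  [with Temp=3]  = 1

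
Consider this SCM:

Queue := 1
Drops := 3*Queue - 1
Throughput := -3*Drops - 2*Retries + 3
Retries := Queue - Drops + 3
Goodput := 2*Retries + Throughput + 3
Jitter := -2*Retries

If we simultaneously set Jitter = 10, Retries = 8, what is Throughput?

The joint intervention fixes Jitter = 10, Retries = 8, removing each variable's own equation.
Drops = 3*Queue - 1  [with Queue=1]  = 2
Throughput = -3*Drops - 2*Retries + 3  [with Drops=2, Retries=8]  = -19

-19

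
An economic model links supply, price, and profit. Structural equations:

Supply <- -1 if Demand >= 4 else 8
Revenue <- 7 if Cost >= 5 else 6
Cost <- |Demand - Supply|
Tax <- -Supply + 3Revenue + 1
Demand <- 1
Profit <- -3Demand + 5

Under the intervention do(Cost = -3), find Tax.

11

do(Cost=-3) replaces the equation Cost <- |Demand - Supply| with the constant Cost = -3.
Supply = -1 if Demand >= 4 else 8  [with Demand=1]  = 8
Revenue = 7 if Cost >= 5 else 6  [with Cost=-3]  = 6
Tax = -Supply + 3Revenue + 1  [with Supply=8, Revenue=6]  = 11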